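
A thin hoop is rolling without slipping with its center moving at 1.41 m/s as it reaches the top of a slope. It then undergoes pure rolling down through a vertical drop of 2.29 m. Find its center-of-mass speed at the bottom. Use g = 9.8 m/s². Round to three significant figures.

With I = MR², the ratio k = I/(MR²) is 1.
Rolling without slipping gives ω = v/R, so the total kinetic energy is ½Mv² + ½Iω² = ½(1+k)Mv² = Mv².
Energy conservation: Mv₀² + Mgh = Mv², so v² = v₀² + 2gh/(1+k).
v = √(1.41² + 2×9.8×2.29/2) = √24.43 ≈ 4.94 m/s.

v ≈ 4.94 m/s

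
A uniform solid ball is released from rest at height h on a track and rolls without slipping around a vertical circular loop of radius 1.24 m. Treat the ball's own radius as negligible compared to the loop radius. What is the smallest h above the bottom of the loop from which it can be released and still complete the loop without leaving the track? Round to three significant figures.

For this body I = (2/5)MR², i.e. k = I/(MR²) = 0.4.
At the top of the loop, the minimum-contact condition is Mg = Mv_top²/r, so v_top² = gr.
With ω = v/R, the kinetic energy at speed v is ½(1+k)Mv² = (7/10)Mv².
Energy conservation from release (height h) to the top (height 2r): Mgh = Mg(2r) + (7/10)M·gr.
Thus h_min = 2r + (1+k)r/2 = r(2 + 1.4/2) = 1.24 × 2.7 ≈ 3.35 m.

h_min ≈ 3.35 m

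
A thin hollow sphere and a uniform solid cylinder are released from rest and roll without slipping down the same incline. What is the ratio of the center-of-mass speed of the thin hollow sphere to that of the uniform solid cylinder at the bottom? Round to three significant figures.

v_ratio ≈ 0.949

Each satisfies Mgh = ½(1+k)Mv² with k = I/(MR²), so v ∝ 1/√(1+k).
For the thin hollow sphere k = 2/3; for the uniform solid cylinder k = 0.5.
v₁/v₂ = √((1+k₂)/(1+k₁)) = √(1.5/1.667) ≈ 0.949.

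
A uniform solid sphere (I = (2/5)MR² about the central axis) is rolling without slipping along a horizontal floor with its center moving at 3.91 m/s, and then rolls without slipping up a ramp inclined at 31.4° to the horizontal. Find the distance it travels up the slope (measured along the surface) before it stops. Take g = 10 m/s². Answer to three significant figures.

With I = (2/5)MR², the ratio k = I/(MR²) is 0.4.
The rolling condition ω = v/R makes the rotational term ½I(v/R)² = ½kMv², so KE_total = ½(1+k)Mv² = (7/10)Mv².
Setting this equal to Mgh gives the vertical rise h = (1+k)v₀²/(2g) = 1.4×3.91²/(2×10) = 1.07 m.
Along the incline, d = h/sinθ = 1.07/sin31.4° ≈ 2.05 m.

d ≈ 2.05 m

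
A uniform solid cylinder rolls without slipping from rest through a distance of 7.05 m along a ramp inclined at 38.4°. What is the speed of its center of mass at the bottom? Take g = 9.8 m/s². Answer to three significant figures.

Here I = (1/2)MR², so the shape factor k = I/(MR²) = 0.5.
Rolling without slipping gives ω = v/R, so the total kinetic energy is ½Mv² + ½Iω² = ½(1+k)Mv² = (3/4)Mv².
The vertical drop is h = L sinθ = 7.05 × sin38.4° = 4.379 m.
Energy conservation: Mgh = (3/4)Mv², so v = √(2gh/(1+k)) = √(2 × 9.8 × 4.379 / 1.5) ≈ 7.56 m/s.

v ≈ 7.56 m/s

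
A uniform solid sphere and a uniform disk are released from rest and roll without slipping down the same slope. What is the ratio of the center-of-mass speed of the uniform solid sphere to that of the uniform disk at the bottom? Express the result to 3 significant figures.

v_ratio ≈ 1.04

Each satisfies Mgh = ½(1+k)Mv² with k = I/(MR²), so v ∝ 1/√(1+k).
For the uniform solid sphere k = 0.4; for the uniform disk k = 0.5.
v₁/v₂ = √((1+k₂)/(1+k₁)) = √(1.5/1.4) ≈ 1.04.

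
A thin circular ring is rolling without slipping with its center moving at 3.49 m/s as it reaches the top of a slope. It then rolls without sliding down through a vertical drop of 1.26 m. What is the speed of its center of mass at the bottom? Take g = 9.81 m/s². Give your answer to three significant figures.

v ≈ 4.95 m/s

For this body I = MR², i.e. k = I/(MR²) = 1.
Pure rolling means v = ωR; then KE = ½Mv² + ½I(v/R)² = ½(1+k)Mv² = Mv².
Energy conservation: Mv₀² + Mgh = Mv², so v² = v₀² + 2gh/(1+k).
v = √(3.49² + 2×9.81×1.26/2) = √24.54 ≈ 4.95 m/s.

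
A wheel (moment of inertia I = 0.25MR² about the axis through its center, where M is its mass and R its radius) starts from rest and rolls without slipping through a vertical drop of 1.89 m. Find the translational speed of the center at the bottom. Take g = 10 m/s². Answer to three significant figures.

v ≈ 5.50 m/s

Here I = 0.25MR², so the shape factor k = I/(MR²) = 0.25.
Pure rolling means v = ωR; then KE = ½Mv² + ½I(v/R)² = ½(1+k)Mv² = (5/8)Mv².
Energy conservation: Mgh = (5/8)Mv², so v = √(2gh/(1+k)) = √(2 × 10 × 1.89 / 1.25) ≈ 5.50 m/s.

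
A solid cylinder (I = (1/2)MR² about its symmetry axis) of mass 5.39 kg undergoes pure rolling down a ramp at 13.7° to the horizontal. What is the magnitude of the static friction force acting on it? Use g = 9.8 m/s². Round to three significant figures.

f ≈ 4.17 N

Here I = (1/2)MR², so the shape factor k = I/(MR²) = 0.5.
Along the incline Mg sinθ − f = Ma, and torque about the center fR = Iα = kMR²(a/R) gives f = kMa.
Combining, a = g sinθ/(1+k) and f = kMa = kMg sinθ/(1+k).
f = 0.5 × 5.39 × 9.8 × sin13.7° / 1.5 ≈ 4.17 N.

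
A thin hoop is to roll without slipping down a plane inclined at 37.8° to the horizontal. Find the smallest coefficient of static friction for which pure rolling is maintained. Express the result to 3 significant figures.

μ_min ≈ 0.388

Here I = MR², so the shape factor k = I/(MR²) = 1.
Translational: Mg sinθ − f = Ma. Rotational about the CM: fR = Iα = kMRa, so f = kMa.
These give a = g sinθ/(1+k) and the required friction f = kMg sinθ/(1+k).
With N = Mg cosθ, the no-slip condition f ≤ μN gives μ_min = f/N = k tanθ/(1+k).
μ_min = 1 × tan37.8° / 2 ≈ 0.388.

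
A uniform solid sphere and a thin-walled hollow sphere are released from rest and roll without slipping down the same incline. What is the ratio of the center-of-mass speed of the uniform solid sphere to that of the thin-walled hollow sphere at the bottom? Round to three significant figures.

v_ratio ≈ 1.09

Each satisfies Mgh = ½(1+k)Mv² with k = I/(MR²), so v ∝ 1/√(1+k).
For the uniform solid sphere k = 0.4; for the thin-walled hollow sphere k = 2/3.
v₁/v₂ = √((1+k₂)/(1+k₁)) = √(1.667/1.4) ≈ 1.09.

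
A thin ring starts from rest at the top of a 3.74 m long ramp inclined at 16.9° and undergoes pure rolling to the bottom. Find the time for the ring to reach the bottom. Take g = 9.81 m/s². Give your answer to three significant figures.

For this body I = MR², i.e. k = I/(MR²) = 1.
Translational: Mg sinθ − f = Ma. Rotational about the CM: fR = Iα = kMRa, so f = kMa.
Hence a = g sinθ/(1+k) = 9.81×sin16.9°/2 = 1.426 m/s².
With constant a from rest, t = √(2L/a) = √(2·3.74/1.426) ≈ 2.29 s.

t ≈ 2.29 s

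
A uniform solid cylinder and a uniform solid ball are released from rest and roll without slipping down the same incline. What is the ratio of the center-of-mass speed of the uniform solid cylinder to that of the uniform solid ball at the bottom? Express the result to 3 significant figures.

Each satisfies Mgh = ½(1+k)Mv² with k = I/(MR²), so v ∝ 1/√(1+k).
For the uniform solid cylinder k = 0.5; for the uniform solid ball k = 0.4.
v₁/v₂ = √((1+k₂)/(1+k₁)) = √(1.4/1.5) ≈ 0.966.

v_ratio ≈ 0.966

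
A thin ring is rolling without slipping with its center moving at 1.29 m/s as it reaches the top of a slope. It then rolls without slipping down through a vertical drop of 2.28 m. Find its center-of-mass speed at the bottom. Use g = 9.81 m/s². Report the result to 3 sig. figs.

Here I = MR², so the shape factor k = I/(MR²) = 1.
The rolling condition ω = v/R makes the rotational term ½I(v/R)² = ½kMv², so KE_total = ½(1+k)Mv² = Mv².
Energy conservation: Mv₀² + Mgh = Mv², so v² = v₀² + 2gh/(1+k).
v = √(1.29² + 2×9.81×2.28/2) = √24.03 ≈ 4.90 m/s.

v ≈ 4.90 m/s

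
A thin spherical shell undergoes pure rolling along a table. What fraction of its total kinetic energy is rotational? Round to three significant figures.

fraction ≈ 0.400

Here I = (2/3)MR², so the shape factor k = I/(MR²) = 2/3.
With ω = v/R, KE_trans = ½Mv² and KE_rot = ½Iω² = ½kMv², so KE_total = ½(1+k)Mv².
The rotational fraction is therefore k/(1+k) = (2/3)/1.667 ≈ 0.400.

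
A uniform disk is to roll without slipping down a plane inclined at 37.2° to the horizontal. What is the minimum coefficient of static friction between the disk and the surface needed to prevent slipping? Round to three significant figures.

With I = (1/2)MR², the ratio k = I/(MR²) is 0.5.
Translational: Mg sinθ − f = Ma. Rotational about the CM: fR = Iα = kMRa, so f = kMa.
These give a = g sinθ/(1+k) and the required friction f = kMg sinθ/(1+k).
With N = Mg cosθ, the no-slip condition f ≤ μN gives μ_min = f/N = k tanθ/(1+k).
μ_min = 0.5 × tan37.2° / 1.5 ≈ 0.253.

μ_min ≈ 0.253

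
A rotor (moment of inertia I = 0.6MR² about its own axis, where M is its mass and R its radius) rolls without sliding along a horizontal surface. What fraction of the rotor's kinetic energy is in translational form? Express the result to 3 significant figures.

fraction ≈ 0.625

The moment of inertia is 0.6MR², giving k ≡ I/(MR²) = 0.6.
With ω = v/R, KE_trans = ½Mv² and KE_rot = ½Iω² = ½kMv², so KE_total = ½(1+k)Mv².
The translational fraction is therefore 1/(1+k) = 1/1.6 ≈ 0.625.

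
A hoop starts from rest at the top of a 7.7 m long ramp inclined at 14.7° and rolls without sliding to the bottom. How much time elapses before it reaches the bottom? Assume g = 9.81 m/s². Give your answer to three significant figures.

t ≈ 3.52 s

Here I = MR², so the shape factor k = I/(MR²) = 1.
Newton's second law down the slope: Mg sinθ − f = Ma. The torque equation fR = Iα (with α = a/R) gives f = kMa.
Hence a = g sinθ/(1+k) = 9.81×sin14.7°/2 = 1.245 m/s².
With constant a from rest, t = √(2L/a) = √(2·7.7/1.245) ≈ 3.52 s.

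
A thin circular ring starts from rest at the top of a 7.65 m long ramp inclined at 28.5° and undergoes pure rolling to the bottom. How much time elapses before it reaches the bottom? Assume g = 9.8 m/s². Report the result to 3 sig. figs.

t ≈ 2.56 s

The moment of inertia is MR², giving k ≡ I/(MR²) = 1.
Newton's second law down the slope: Mg sinθ − f = Ma. The torque equation fR = Iα (with α = a/R) gives f = kMa.
Hence a = g sinθ/(1+k) = 9.8×sin28.5°/2 = 2.338 m/s².
With constant a from rest, t = √(2L/a) = √(2·7.65/2.338) ≈ 2.56 s.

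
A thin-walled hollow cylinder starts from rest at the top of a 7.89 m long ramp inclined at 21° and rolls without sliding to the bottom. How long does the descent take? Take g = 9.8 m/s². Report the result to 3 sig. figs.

The moment of inertia is MR², giving k ≡ I/(MR²) = 1.
Translational: Mg sinθ − f = Ma. Rotational about the CM: fR = Iα = kMRa, so f = kMa.
Hence a = g sinθ/(1+k) = 9.8×sin21°/2 = 1.756 m/s².
With constant a from rest, t = √(2L/a) = √(2·7.89/1.756) ≈ 3.00 s.

t ≈ 3.00 s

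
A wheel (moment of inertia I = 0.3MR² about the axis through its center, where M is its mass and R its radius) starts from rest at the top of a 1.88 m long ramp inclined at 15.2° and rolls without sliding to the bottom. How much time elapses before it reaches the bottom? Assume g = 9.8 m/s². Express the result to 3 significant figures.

Here I = 0.3MR², so the shape factor k = I/(MR²) = 0.3.
Newton's second law down the slope: Mg sinθ − f = Ma. The torque equation fR = Iα (with α = a/R) gives f = kMa.
Hence a = g sinθ/(1+k) = 9.8×sin15.2°/1.3 = 1.977 m/s².
Starting from rest, L = ½at², so t = √(2L/a) = √(2×1.88/1.977) ≈ 1.38 s.

t ≈ 1.38 s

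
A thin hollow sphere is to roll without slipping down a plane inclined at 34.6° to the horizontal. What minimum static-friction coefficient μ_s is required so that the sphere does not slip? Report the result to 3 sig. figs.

With I = (2/3)MR², the ratio k = I/(MR²) is 2/3.
Translational: Mg sinθ − f = Ma. Rotational about the CM: fR = Iα = kMRa, so f = kMa.
These give a = g sinθ/(1+k) and the required friction f = kMg sinθ/(1+k).
The normal force is N = Mg cosθ, so μ_min = f/N = k tanθ/(1+k).
μ_min = (2/3) × tan34.6° / 1.667 ≈ 0.276.

μ_min ≈ 0.276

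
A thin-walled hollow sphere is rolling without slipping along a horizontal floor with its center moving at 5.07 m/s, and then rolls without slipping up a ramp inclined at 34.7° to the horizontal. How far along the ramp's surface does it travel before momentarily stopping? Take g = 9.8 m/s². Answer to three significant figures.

Here I = (2/3)MR², so the shape factor k = I/(MR²) = 2/3.
Since it rolls without slipping, ω = v/R and KE = ½Mv² + ½Iω² = ½(1+k)Mv² = (5/6)Mv².
Setting this equal to Mgh gives the vertical rise h = (1+k)v₀²/(2g) = 1.667×5.07²/(2×9.8) = 2.186 m.
Along the incline, d = h/sinθ = 2.186/sin34.7° ≈ 3.84 m.

d ≈ 3.84 m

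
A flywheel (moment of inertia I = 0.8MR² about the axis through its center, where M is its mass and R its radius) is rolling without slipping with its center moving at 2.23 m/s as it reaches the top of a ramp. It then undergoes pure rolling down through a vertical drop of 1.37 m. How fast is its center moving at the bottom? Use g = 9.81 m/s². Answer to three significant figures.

v ≈ 4.46 m/s

With I = 0.8MR², the ratio k = I/(MR²) is 0.8.
Rolling without slipping gives ω = v/R, so the total kinetic energy is ½Mv² + ½Iω² = ½(1+k)Mv² = (9/10)Mv².
Conserving energy between top and bottom: (9/10)Mv² = (9/10)Mv₀² + Mgh, hence v² = v₀² + 2gh/(1+k).
v = √(2.23² + 2×9.81×1.37/1.8) = √19.91 ≈ 4.46 m/s.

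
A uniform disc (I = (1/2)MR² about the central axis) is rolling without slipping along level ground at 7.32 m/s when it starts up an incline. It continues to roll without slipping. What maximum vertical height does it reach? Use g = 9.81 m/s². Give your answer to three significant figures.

h ≈ 4.10 m

For this body I = (1/2)MR², i.e. k = I/(MR²) = 0.5.
The rolling condition ω = v/R makes the rotational term ½I(v/R)² = ½kMv², so KE_total = ½(1+k)Mv² = (3/4)Mv².
All of this converts to potential energy at the highest point: (3/4)Mv₀² = Mgh.
Thus h = (1+k)v₀²/(2g) = 1.5 × 7.32² / (2 × 9.81) ≈ 4.10 m.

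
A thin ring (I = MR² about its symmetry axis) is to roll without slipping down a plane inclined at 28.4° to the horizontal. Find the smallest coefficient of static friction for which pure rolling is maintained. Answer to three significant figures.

For this body I = MR², i.e. k = I/(MR²) = 1.
Along the incline Mg sinθ − f = Ma, and torque about the center fR = Iα = kMR²(a/R) gives f = kMa.
These give a = g sinθ/(1+k) and the required friction f = kMg sinθ/(1+k).
The normal force is N = Mg cosθ, so μ_min = f/N = k tanθ/(1+k).
μ_min = 1 × tan28.4° / 2 ≈ 0.270.

μ_min ≈ 0.270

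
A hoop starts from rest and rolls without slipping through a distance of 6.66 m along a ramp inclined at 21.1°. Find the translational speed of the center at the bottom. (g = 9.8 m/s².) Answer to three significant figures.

v ≈ 4.85 m/s

Here I = MR², so the shape factor k = I/(MR²) = 1.
The rolling condition ω = v/R makes the rotational term ½I(v/R)² = ½kMv², so KE_total = ½(1+k)Mv² = Mv².
The vertical drop is h = L sinθ = 6.66 × sin21.1° = 2.398 m.
Setting Mgh = Mv² gives v = √(2gh/(1+k)) = √(2·9.8·2.398/2) ≈ 4.85 m/s.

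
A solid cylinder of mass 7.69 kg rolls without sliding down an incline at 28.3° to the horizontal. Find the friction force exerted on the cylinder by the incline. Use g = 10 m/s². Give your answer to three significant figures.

f ≈ 12.2 N

With I = (1/2)MR², the ratio k = I/(MR²) is 0.5.
Along the incline Mg sinθ − f = Ma, and torque about the center fR = Iα = kMR²(a/R) gives f = kMa.
Combining, a = g sinθ/(1+k) and f = kMa = kMg sinθ/(1+k).
f = 0.5 × 7.69 × 10 × sin28.3° / 1.5 ≈ 12.2 N.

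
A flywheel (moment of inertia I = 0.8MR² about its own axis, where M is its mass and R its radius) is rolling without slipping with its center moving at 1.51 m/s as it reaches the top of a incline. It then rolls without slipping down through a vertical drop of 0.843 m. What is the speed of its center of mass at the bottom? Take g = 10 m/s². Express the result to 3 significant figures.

v ≈ 3.41 m/s

Here I = 0.8MR², so the shape factor k = I/(MR²) = 0.8.
Since it rolls without slipping, ω = v/R and KE = ½Mv² + ½Iω² = ½(1+k)Mv² = (9/10)Mv².
Conserving energy between top and bottom: (9/10)Mv² = (9/10)Mv₀² + Mgh, hence v² = v₀² + 2gh/(1+k).
v = √(1.51² + 2×10×0.843/1.8) = √11.65 ≈ 3.41 m/s.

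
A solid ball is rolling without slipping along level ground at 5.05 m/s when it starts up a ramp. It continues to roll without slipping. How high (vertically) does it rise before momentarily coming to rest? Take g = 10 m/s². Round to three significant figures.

h ≈ 1.79 m

For this body I = (2/5)MR², i.e. k = I/(MR²) = 0.4.
Pure rolling means v = ωR; then KE = ½Mv² + ½I(v/R)² = ½(1+k)Mv² = (7/10)Mv².
At the top the kinetic energy is zero, so (7/10)Mv₀² = Mgh.
Thus h = (1+k)v₀²/(2g) = 1.4 × 5.05² / (2 × 10) ≈ 1.79 m.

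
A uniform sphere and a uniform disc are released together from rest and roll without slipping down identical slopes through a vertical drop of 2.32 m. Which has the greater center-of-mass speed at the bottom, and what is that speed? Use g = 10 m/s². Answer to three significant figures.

For rolling without slipping, Mgh = ½(1+k)Mv² where k = I/(MR²), so v = √(2gh/(1+k)).
Uniform sphere: k = 0.4, giving v = √(2×10×2.32/1.4) = 5.757 m/s.
Uniform disc: k = 0.5, giving v = √(2×10×2.32/1.5) = 5.562 m/s.
The smaller k wins: the uniform sphere, at ≈ 5.76 m/s.

the uniform sphere, at v ≈ 5.76 m/s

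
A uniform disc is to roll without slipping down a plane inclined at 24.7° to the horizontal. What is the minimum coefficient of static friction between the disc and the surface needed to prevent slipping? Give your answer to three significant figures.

μ_min ≈ 0.153

Here I = (1/2)MR², so the shape factor k = I/(MR²) = 0.5.
Newton's second law down the slope: Mg sinθ − f = Ma. The torque equation fR = Iα (with α = a/R) gives f = kMa.
These give a = g sinθ/(1+k) and the required friction f = kMg sinθ/(1+k).
The normal force is N = Mg cosθ, so μ_min = f/N = k tanθ/(1+k).
μ_min = 0.5 × tan24.7° / 1.5 ≈ 0.153.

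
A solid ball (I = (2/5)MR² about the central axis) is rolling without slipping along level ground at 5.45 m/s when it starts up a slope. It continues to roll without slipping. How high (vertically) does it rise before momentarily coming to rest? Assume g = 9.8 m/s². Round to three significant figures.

h ≈ 2.12 m

For this body I = (2/5)MR², i.e. k = I/(MR²) = 0.4.
The rolling condition ω = v/R makes the rotational term ½I(v/R)² = ½kMv², so KE_total = ½(1+k)Mv² = (7/10)Mv².
All of this converts to potential energy at the highest point: (7/10)Mv₀² = Mgh.
Thus h = (1+k)v₀²/(2g) = 1.4 × 5.45² / (2 × 9.8) ≈ 2.12 m.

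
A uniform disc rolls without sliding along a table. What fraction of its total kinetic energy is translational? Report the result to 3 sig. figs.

The moment of inertia is (1/2)MR², giving k ≡ I/(MR²) = 0.5.
With ω = v/R, KE_trans = ½Mv² and KE_rot = ½Iω² = ½kMv², so KE_total = ½(1+k)Mv².
The translational fraction is therefore 1/(1+k) = 1/1.5 ≈ 0.667.

fraction ≈ 0.667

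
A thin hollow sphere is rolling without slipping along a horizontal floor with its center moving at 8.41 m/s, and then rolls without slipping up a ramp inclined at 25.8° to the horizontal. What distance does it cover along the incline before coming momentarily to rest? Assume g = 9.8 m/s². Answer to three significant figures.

For this body I = (2/3)MR², i.e. k = I/(MR²) = 2/3.
Pure rolling means v = ωR; then KE = ½Mv² + ½I(v/R)² = ½(1+k)Mv² = (5/6)Mv².
Setting this equal to Mgh gives the vertical rise h = (1+k)v₀²/(2g) = 1.667×8.41²/(2×9.8) = 6.014 m.
Along the incline, d = h/sinθ = 6.014/sin25.8° ≈ 13.8 m.

d ≈ 13.8 m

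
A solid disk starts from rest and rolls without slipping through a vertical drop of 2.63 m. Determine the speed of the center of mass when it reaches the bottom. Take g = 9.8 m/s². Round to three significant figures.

Here I = (1/2)MR², so the shape factor k = I/(MR²) = 0.5.
Since it rolls without slipping, ω = v/R and KE = ½Mv² + ½Iω² = ½(1+k)Mv² = (3/4)Mv².
Energy conservation: Mgh = (3/4)Mv², so v = √(2gh/(1+k)) = √(2 × 9.8 × 2.63 / 1.5) ≈ 5.86 m/s.

v ≈ 5.86 m/s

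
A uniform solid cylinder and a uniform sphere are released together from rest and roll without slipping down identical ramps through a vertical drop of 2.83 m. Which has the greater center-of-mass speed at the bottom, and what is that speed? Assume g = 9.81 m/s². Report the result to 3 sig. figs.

For rolling without slipping, Mgh = ½(1+k)Mv² where k = I/(MR²), so v = √(2gh/(1+k)).
Uniform solid cylinder: k = 0.5, giving v = √(2×9.81×2.83/1.5) = 6.084 m/s.
Uniform sphere: k = 0.4, giving v = √(2×9.81×2.83/1.4) = 6.298 m/s.
The smaller k wins: the uniform sphere, at ≈ 6.30 m/s.

the uniform sphere, at v ≈ 6.30 m/s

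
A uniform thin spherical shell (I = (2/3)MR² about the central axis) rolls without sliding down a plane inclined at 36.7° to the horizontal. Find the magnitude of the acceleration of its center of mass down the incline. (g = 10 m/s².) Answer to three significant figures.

a ≈ 3.59 m/s²

With I = (2/3)MR², the ratio k = I/(MR²) is 2/3.
Newton's second law down the slope: Mg sinθ − f = Ma. The torque equation fR = Iα (with α = a/R) gives f = kMa.
Eliminating f: Mg sinθ = (1+k)Ma, so a = g sinθ/(1+k) = 10 × sin36.7° / 1.667 ≈ 3.59 m/s².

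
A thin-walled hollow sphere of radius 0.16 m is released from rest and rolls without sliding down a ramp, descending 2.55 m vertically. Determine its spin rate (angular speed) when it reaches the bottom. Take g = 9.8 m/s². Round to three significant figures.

ω ≈ 34.2 rad/s

Here I = (2/3)MR², so the shape factor k = I/(MR²) = 2/3.
Rolling without slipping gives ω = v/R, so the total kinetic energy is ½Mv² + ½Iω² = ½(1+k)Mv² = (5/6)Mv².
Energy conservation Mgh = ½(1+k)Mv² gives v = √(2gh/(1+k)) = √(2 × 9.8 × 2.55 / 1.667) = 5.476 m/s.
The angular speed follows from ω = v/R = 5.476/0.16 ≈ 34.2 rad/s.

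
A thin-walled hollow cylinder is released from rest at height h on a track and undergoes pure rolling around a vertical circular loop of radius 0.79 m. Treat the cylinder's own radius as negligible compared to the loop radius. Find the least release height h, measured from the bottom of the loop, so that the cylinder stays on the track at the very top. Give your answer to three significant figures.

Here I = MR², so the shape factor k = I/(MR²) = 1.
At the top of the loop, the minimum-contact condition is Mg = Mv_top²/r, so v_top² = gr.
With ω = v/R, the kinetic energy at speed v is ½(1+k)Mv² = Mv².
Energy conservation from release (height h) to the top (height 2r): Mgh = Mg(2r) + M·gr.
Thus h_min = 2r + (1+k)r/2 = r(2 + 2/2) = 0.79 × 3 ≈ 2.37 m.

h_min ≈ 2.37 m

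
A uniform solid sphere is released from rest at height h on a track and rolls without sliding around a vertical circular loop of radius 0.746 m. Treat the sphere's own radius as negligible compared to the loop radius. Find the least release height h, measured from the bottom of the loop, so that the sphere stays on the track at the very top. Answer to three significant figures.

Here I = (2/5)MR², so the shape factor k = I/(MR²) = 0.4.
At the top, contact is just lost when gravity alone supplies the centripetal force: Mg = Mv_top²/r, i.e. v_top² = gr.
With ω = v/R, the kinetic energy at speed v is ½(1+k)Mv² = (7/10)Mv².
Energy conservation from release (height h) to the top (height 2r): Mgh = Mg(2r) + (7/10)M·gr.
Thus h_min = 2r + (1+k)r/2 = r(2 + 1.4/2) = 0.746 × 2.7 ≈ 2.01 m.

h_min ≈ 2.01 m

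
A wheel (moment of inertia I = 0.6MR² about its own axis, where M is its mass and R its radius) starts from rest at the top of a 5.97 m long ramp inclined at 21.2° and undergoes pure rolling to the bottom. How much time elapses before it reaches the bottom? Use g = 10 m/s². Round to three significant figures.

The moment of inertia is 0.6MR², giving k ≡ I/(MR²) = 0.6.
Along the incline Mg sinθ − f = Ma, and torque about the center fR = Iα = kMR²(a/R) gives f = kMa.
Hence a = g sinθ/(1+k) = 10×sin21.2°/1.6 = 2.26 m/s².
Starting from rest, L = ½at², so t = √(2L/a) = √(2×5.97/2.26) ≈ 2.30 s.

t ≈ 2.30 s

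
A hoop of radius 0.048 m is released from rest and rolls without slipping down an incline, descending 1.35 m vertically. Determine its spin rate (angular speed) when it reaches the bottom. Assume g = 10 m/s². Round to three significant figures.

ω ≈ 76.5 rad/s

For this body I = MR², i.e. k = I/(MR²) = 1.
Rolling without slipping gives ω = v/R, so the total kinetic energy is ½Mv² + ½Iω² = ½(1+k)Mv² = Mv².
Energy conservation Mgh = ½(1+k)Mv² gives v = √(2gh/(1+k)) = √(2 × 10 × 1.35 / 2) = 3.674 m/s.
Then ω = v/R = 3.674 / 0.048 ≈ 76.5 rad/s.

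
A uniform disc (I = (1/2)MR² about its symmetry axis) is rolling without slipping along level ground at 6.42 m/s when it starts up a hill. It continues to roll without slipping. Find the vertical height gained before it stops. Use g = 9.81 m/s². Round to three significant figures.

The moment of inertia is (1/2)MR², giving k ≡ I/(MR²) = 0.5.
Since it rolls without slipping, ω = v/R and KE = ½Mv² + ½Iω² = ½(1+k)Mv² = (3/4)Mv².
At the top the kinetic energy is zero, so (3/4)Mv₀² = Mgh.
Thus h = (1+k)v₀²/(2g) = 1.5 × 6.42² / (2 × 9.81) ≈ 3.15 m.

h ≈ 3.15 m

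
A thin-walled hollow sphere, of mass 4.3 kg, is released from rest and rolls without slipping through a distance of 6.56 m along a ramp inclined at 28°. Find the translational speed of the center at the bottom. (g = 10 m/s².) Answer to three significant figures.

v ≈ 6.08 m/s

For this body I = (2/3)MR², i.e. k = I/(MR²) = 2/3.
Rolling without slipping gives ω = v/R, so the total kinetic energy is ½Mv² + ½Iω² = ½(1+k)Mv² = (5/6)Mv².
The vertical drop is h = L sinθ = 6.56 × sin28° = 3.08 m.
Energy conservation: Mgh = (5/6)Mv², so v = √(2gh/(1+k)) = √(2 × 10 × 3.08 / 1.667) ≈ 6.08 m/s.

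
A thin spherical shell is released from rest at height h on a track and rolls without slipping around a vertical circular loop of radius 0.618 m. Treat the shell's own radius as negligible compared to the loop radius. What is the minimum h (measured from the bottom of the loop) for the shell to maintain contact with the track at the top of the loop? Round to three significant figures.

For this body I = (2/3)MR², i.e. k = I/(MR²) = 2/3.
At the top, contact is just lost when gravity alone supplies the centripetal force: Mg = Mv_top²/r, i.e. v_top² = gr.
With ω = v/R, the kinetic energy at speed v is ½(1+k)Mv² = (5/6)Mv².
Energy conservation from release (height h) to the top (height 2r): Mgh = Mg(2r) + (5/6)M·gr.
Thus h_min = 2r + (1+k)r/2 = r(2 + 1.667/2) = 0.618 × 2.833 ≈ 1.75 m.

h_min ≈ 1.75 m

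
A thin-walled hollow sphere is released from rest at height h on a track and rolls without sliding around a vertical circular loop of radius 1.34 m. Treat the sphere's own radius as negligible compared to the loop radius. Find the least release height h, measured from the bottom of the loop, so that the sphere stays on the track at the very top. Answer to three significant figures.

With I = (2/3)MR², the ratio k = I/(MR²) is 2/3.
At the top of the loop, the minimum-contact condition is Mg = Mv_top²/r, so v_top² = gr.
With ω = v/R, the kinetic energy at speed v is ½(1+k)Mv² = (5/6)Mv².
Energy conservation from release (height h) to the top (height 2r): Mgh = Mg(2r) + (5/6)M·gr.
Thus h_min = 2r + (1+k)r/2 = r(2 + 1.667/2) = 1.34 × 2.833 ≈ 3.80 m.

h_min ≈ 3.80 m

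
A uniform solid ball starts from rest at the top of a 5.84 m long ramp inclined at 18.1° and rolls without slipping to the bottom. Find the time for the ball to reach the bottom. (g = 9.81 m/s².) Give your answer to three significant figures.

t ≈ 2.32 s

With I = (2/5)MR², the ratio k = I/(MR²) is 0.4.
Along the incline Mg sinθ − f = Ma, and torque about the center fR = Iα = kMR²(a/R) gives f = kMa.
Hence a = g sinθ/(1+k) = 9.81×sin18.1°/1.4 = 2.177 m/s².
Starting from rest, L = ½at², so t = √(2L/a) = √(2×5.84/2.177) ≈ 2.32 s.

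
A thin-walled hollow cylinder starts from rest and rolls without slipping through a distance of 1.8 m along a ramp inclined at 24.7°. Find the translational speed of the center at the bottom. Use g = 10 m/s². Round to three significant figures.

For this body I = MR², i.e. k = I/(MR²) = 1.
The rolling condition ω = v/R makes the rotational term ½I(v/R)² = ½kMv², so KE_total = ½(1+k)Mv² = Mv².
The vertical drop is h = L sinθ = 1.8 × sin24.7° = 0.7522 m.
Setting Mgh = Mv² gives v = √(2gh/(1+k)) = √(2·10·0.7522/2) ≈ 2.74 m/s.

v ≈ 2.74 m/s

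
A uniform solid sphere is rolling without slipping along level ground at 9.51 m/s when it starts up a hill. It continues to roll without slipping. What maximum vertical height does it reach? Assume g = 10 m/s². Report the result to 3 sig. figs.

h ≈ 6.33 m

The moment of inertia is (2/5)MR², giving k ≡ I/(MR²) = 0.4.
The rolling condition ω = v/R makes the rotational term ½I(v/R)² = ½kMv², so KE_total = ½(1+k)Mv² = (7/10)Mv².
At the top the kinetic energy is zero, so (7/10)Mv₀² = Mgh.
Thus h = (1+k)v₀²/(2g) = 1.4 × 9.51² / (2 × 10) ≈ 6.33 m.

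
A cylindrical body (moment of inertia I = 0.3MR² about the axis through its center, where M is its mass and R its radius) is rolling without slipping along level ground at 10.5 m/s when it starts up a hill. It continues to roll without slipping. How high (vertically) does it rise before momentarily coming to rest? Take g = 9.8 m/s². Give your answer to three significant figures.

With I = 0.3MR², the ratio k = I/(MR²) is 0.3.
Rolling without slipping gives ω = v/R, so the total kinetic energy is ½Mv² + ½Iω² = ½(1+k)Mv² = (13/20)Mv².
At the top the kinetic energy is zero, so (13/20)Mv₀² = Mgh.
Thus h = (1+k)v₀²/(2g) = 1.3 × 10.5² / (2 × 9.8) ≈ 7.31 m.

h ≈ 7.31 m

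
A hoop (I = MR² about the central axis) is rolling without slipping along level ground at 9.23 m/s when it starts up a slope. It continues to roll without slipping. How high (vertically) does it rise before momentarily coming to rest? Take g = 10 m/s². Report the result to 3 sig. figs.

h ≈ 8.52 m

With I = MR², the ratio k = I/(MR²) is 1.
Rolling without slipping gives ω = v/R, so the total kinetic energy is ½Mv² + ½Iω² = ½(1+k)Mv² = Mv².
All of this converts to potential energy at the highest point: Mv₀² = Mgh.
Thus h = (1+k)v₀²/(2g) = 2 × 9.23² / (2 × 10) ≈ 8.52 m.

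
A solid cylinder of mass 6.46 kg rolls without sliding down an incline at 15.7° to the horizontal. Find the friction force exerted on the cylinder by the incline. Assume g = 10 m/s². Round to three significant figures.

f ≈ 5.83 N

The moment of inertia is (1/2)MR², giving k ≡ I/(MR²) = 0.5.
Along the incline Mg sinθ − f = Ma, and torque about the center fR = Iα = kMR²(a/R) gives f = kMa.
Combining, a = g sinθ/(1+k) and f = kMa = kMg sinθ/(1+k).
f = 0.5 × 6.46 × 10 × sin15.7° / 1.5 ≈ 5.83 N.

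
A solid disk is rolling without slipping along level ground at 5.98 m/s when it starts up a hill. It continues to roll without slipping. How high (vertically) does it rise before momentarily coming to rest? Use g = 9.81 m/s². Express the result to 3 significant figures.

With I = (1/2)MR², the ratio k = I/(MR²) is 0.5.
Since it rolls without slipping, ω = v/R and KE = ½Mv² + ½Iω² = ½(1+k)Mv² = (3/4)Mv².
All of this converts to potential energy at the highest point: (3/4)Mv₀² = Mgh.
Thus h = (1+k)v₀²/(2g) = 1.5 × 5.98² / (2 × 9.81) ≈ 2.73 m.

h ≈ 2.73 m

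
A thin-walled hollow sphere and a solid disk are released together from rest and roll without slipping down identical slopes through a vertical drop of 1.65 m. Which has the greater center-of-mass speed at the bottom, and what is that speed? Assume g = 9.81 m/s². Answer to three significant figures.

For rolling without slipping, Mgh = ½(1+k)Mv² where k = I/(MR²), so v = √(2gh/(1+k)).
Thin-walled hollow sphere: k = 2/3, giving v = √(2×9.81×1.65/1.667) = 4.407 m/s.
Solid disk: k = 0.5, giving v = √(2×9.81×1.65/1.5) = 4.646 m/s.
The smaller k wins: the solid disk, at ≈ 4.65 m/s.

the solid disk, at v ≈ 4.65 m/s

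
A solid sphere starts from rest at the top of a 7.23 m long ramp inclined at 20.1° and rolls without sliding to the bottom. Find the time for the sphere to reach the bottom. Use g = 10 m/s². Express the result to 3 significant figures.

t ≈ 2.43 s

For this body I = (2/5)MR², i.e. k = I/(MR²) = 0.4.
Along the incline Mg sinθ − f = Ma, and torque about the center fR = Iα = kMR²(a/R) gives f = kMa.
Hence a = g sinθ/(1+k) = 10×sin20.1°/1.4 = 2.455 m/s².
With constant a from rest, t = √(2L/a) = √(2·7.23/2.455) ≈ 2.43 s.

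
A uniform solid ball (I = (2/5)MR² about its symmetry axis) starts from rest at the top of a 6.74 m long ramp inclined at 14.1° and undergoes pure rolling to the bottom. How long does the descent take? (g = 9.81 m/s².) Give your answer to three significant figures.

t ≈ 2.81 s

For this body I = (2/5)MR², i.e. k = I/(MR²) = 0.4.
Along the incline Mg sinθ − f = Ma, and torque about the center fR = Iα = kMR²(a/R) gives f = kMa.
Hence a = g sinθ/(1+k) = 9.81×sin14.1°/1.4 = 1.707 m/s².
With constant a from rest, t = √(2L/a) = √(2·6.74/1.707) ≈ 2.81 s.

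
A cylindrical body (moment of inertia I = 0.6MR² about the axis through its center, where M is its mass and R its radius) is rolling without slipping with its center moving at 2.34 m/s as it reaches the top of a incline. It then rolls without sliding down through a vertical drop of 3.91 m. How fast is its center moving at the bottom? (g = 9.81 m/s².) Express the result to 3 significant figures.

For this body I = 0.6MR², i.e. k = I/(MR²) = 0.6.
Since it rolls without slipping, ω = v/R and KE = ½Mv² + ½Iω² = ½(1+k)Mv² = (4/5)Mv².
Energy conservation: (4/5)Mv₀² + Mgh = (4/5)Mv², so v² = v₀² + 2gh/(1+k).
v = √(2.34² + 2×9.81×3.91/1.6) = √53.42 ≈ 7.31 m/s.

v ≈ 7.31 m/s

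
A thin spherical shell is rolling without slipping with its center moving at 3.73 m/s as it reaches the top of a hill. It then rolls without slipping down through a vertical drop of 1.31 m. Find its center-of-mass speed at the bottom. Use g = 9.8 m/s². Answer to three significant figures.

With I = (2/3)MR², the ratio k = I/(MR²) is 2/3.
The rolling condition ω = v/R makes the rotational term ½I(v/R)² = ½kMv², so KE_total = ½(1+k)Mv² = (5/6)Mv².
Conserving energy between top and bottom: (5/6)Mv² = (5/6)Mv₀² + Mgh, hence v² = v₀² + 2gh/(1+k).
v = √(3.73² + 2×9.8×1.31/1.667) = √29.32 ≈ 5.41 m/s.

v ≈ 5.41 m/s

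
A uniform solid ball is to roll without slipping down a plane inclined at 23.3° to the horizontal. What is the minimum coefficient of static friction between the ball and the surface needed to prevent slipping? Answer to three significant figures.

μ_min ≈ 0.123

With I = (2/5)MR², the ratio k = I/(MR²) is 0.4.
Translational: Mg sinθ − f = Ma. Rotational about the CM: fR = Iα = kMRa, so f = kMa.
These give a = g sinθ/(1+k) and the required friction f = kMg sinθ/(1+k).
With N = Mg cosθ, the no-slip condition f ≤ μN gives μ_min = f/N = k tanθ/(1+k).
μ_min = 0.4 × tan23.3° / 1.4 ≈ 0.123.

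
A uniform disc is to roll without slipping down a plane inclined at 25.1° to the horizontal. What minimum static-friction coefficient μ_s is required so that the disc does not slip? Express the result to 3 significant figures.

μ_min ≈ 0.156

The moment of inertia is (1/2)MR², giving k ≡ I/(MR²) = 0.5.
Translational: Mg sinθ − f = Ma. Rotational about the CM: fR = Iα = kMRa, so f = kMa.
These give a = g sinθ/(1+k) and the required friction f = kMg sinθ/(1+k).
With N = Mg cosθ, the no-slip condition f ≤ μN gives μ_min = f/N = k tanθ/(1+k).
μ_min = 0.5 × tan25.1° / 1.5 ≈ 0.156.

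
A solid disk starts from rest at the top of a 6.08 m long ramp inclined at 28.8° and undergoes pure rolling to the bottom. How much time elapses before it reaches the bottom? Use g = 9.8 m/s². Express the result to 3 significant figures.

With I = (1/2)MR², the ratio k = I/(MR²) is 0.5.
Along the incline Mg sinθ − f = Ma, and torque about the center fR = Iα = kMR²(a/R) gives f = kMa.
Hence a = g sinθ/(1+k) = 9.8×sin28.8°/1.5 = 3.147 m/s².
With constant a from rest, t = √(2L/a) = √(2·6.08/3.147) ≈ 1.97 s.

t ≈ 1.97 s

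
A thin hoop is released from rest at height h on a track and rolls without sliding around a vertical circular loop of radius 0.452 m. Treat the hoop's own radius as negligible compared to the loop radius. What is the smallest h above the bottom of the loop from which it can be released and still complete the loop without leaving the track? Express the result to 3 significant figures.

h_min ≈ 1.36 m

Here I = MR², so the shape factor k = I/(MR²) = 1.
At the top, contact is just lost when gravity alone supplies the centripetal force: Mg = Mv_top²/r, i.e. v_top² = gr.
With ω = v/R, the kinetic energy at speed v is ½(1+k)Mv² = Mv².
Energy conservation from release (height h) to the top (height 2r): Mgh = Mg(2r) + M·gr.
Thus h_min = 2r + (1+k)r/2 = r(2 + 2/2) = 0.452 × 3 ≈ 1.36 m.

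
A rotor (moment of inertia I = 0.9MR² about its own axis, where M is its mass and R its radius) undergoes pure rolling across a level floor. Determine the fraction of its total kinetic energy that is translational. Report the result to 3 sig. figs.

With I = 0.9MR², the ratio k = I/(MR²) is 0.9.
Since ω = v/R, the translational part is ½Mv² and the rotational part is ½I(v/R)² = ½kMv²; the total is ½(1+k)Mv².
The translational fraction is therefore 1/(1+k) = 1/1.9 ≈ 0.526.

fraction ≈ 0.526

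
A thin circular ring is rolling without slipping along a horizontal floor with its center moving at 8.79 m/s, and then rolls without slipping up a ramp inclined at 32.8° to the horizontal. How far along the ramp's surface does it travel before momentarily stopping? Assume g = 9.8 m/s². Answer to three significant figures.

d ≈ 14.6 m

For this body I = MR², i.e. k = I/(MR²) = 1.
Since it rolls without slipping, ω = v/R and KE = ½Mv² + ½Iω² = ½(1+k)Mv² = Mv².
Setting this equal to Mgh gives the vertical rise h = (1+k)v₀²/(2g) = 2×8.79²/(2×9.8) = 7.884 m.
Along the incline, d = h/sinθ = 7.884/sin32.8° ≈ 14.6 m.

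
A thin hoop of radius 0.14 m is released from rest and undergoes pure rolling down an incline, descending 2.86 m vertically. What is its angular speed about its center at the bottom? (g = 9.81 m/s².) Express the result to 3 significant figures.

With I = MR², the ratio k = I/(MR²) is 1.
Rolling without slipping gives ω = v/R, so the total kinetic energy is ½Mv² + ½Iω² = ½(1+k)Mv² = Mv².
Energy conservation Mgh = ½(1+k)Mv² gives v = √(2gh/(1+k)) = √(2 × 9.81 × 2.86 / 2) = 5.297 m/s.
Then ω = v/R = 5.297 / 0.14 ≈ 37.8 rad/s.

ω ≈ 37.8 rad/s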